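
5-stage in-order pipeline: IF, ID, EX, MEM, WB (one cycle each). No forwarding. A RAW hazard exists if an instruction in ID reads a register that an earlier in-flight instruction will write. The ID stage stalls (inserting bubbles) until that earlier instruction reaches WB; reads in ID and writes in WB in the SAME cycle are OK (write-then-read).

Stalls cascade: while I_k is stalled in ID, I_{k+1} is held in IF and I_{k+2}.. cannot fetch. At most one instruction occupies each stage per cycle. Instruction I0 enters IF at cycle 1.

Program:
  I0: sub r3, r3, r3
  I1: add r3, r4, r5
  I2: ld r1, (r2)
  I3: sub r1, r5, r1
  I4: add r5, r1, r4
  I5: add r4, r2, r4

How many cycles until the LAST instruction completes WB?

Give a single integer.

I0 sub r3 <- r3,r3: IF@1 ID@2 stall=0 (-) EX@3 MEM@4 WB@5
I1 add r3 <- r4,r5: IF@2 ID@3 stall=0 (-) EX@4 MEM@5 WB@6
I2 ld r1 <- r2: IF@3 ID@4 stall=0 (-) EX@5 MEM@6 WB@7
I3 sub r1 <- r5,r1: IF@4 ID@5 stall=2 (RAW on I2.r1 (WB@7)) EX@8 MEM@9 WB@10
I4 add r5 <- r1,r4: IF@5 ID@8 stall=2 (RAW on I3.r1 (WB@10)) EX@11 MEM@12 WB@13
I5 add r4 <- r2,r4: IF@8 ID@11 stall=0 (-) EX@12 MEM@13 WB@14

Answer: 14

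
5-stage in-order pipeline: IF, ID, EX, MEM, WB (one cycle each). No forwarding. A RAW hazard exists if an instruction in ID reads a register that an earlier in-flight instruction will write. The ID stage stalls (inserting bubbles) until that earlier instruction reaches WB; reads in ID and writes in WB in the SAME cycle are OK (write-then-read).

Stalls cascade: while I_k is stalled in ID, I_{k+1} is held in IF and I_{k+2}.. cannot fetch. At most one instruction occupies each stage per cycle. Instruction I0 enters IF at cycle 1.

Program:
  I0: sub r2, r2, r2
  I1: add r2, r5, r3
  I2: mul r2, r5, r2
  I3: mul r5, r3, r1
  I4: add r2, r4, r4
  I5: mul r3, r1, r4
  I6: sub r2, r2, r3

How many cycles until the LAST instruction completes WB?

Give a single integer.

I0 sub r2 <- r2,r2: IF@1 ID@2 stall=0 (-) EX@3 MEM@4 WB@5
I1 add r2 <- r5,r3: IF@2 ID@3 stall=0 (-) EX@4 MEM@5 WB@6
I2 mul r2 <- r5,r2: IF@3 ID@4 stall=2 (RAW on I1.r2 (WB@6)) EX@7 MEM@8 WB@9
I3 mul r5 <- r3,r1: IF@4 ID@7 stall=0 (-) EX@8 MEM@9 WB@10
I4 add r2 <- r4,r4: IF@7 ID@8 stall=0 (-) EX@9 MEM@10 WB@11
I5 mul r3 <- r1,r4: IF@8 ID@9 stall=0 (-) EX@10 MEM@11 WB@12
I6 sub r2 <- r2,r3: IF@9 ID@10 stall=2 (RAW on I5.r3 (WB@12)) EX@13 MEM@14 WB@15

Answer: 15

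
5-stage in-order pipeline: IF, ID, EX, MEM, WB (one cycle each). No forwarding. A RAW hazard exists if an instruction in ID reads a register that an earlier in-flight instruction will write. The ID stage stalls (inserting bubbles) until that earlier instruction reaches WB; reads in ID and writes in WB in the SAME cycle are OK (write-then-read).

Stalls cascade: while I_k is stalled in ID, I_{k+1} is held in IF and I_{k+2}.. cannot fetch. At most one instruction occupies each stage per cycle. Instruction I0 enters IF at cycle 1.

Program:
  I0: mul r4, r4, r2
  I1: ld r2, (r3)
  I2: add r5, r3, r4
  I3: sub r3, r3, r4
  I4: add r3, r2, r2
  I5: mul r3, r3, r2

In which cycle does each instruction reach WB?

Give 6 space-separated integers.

Answer: 5 6 8 9 10 13

Derivation:
I0 mul r4 <- r4,r2: IF@1 ID@2 stall=0 (-) EX@3 MEM@4 WB@5
I1 ld r2 <- r3: IF@2 ID@3 stall=0 (-) EX@4 MEM@5 WB@6
I2 add r5 <- r3,r4: IF@3 ID@4 stall=1 (RAW on I0.r4 (WB@5)) EX@6 MEM@7 WB@8
I3 sub r3 <- r3,r4: IF@4 ID@6 stall=0 (-) EX@7 MEM@8 WB@9
I4 add r3 <- r2,r2: IF@6 ID@7 stall=0 (-) EX@8 MEM@9 WB@10
I5 mul r3 <- r3,r2: IF@7 ID@8 stall=2 (RAW on I4.r3 (WB@10)) EX@11 MEM@12 WB@13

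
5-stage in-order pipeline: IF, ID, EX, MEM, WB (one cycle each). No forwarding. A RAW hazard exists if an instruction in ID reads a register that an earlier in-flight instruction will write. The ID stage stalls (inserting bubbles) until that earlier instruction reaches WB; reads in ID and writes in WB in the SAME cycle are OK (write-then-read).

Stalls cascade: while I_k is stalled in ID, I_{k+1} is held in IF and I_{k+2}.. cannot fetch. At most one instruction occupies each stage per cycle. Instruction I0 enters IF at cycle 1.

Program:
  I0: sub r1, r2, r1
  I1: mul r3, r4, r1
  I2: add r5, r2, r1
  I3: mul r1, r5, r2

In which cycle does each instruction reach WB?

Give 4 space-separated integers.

I0 sub r1 <- r2,r1: IF@1 ID@2 stall=0 (-) EX@3 MEM@4 WB@5
I1 mul r3 <- r4,r1: IF@2 ID@3 stall=2 (RAW on I0.r1 (WB@5)) EX@6 MEM@7 WB@8
I2 add r5 <- r2,r1: IF@3 ID@6 stall=0 (-) EX@7 MEM@8 WB@9
I3 mul r1 <- r5,r2: IF@6 ID@7 stall=2 (RAW on I2.r5 (WB@9)) EX@10 MEM@11 WB@12

Answer: 5 8 9 12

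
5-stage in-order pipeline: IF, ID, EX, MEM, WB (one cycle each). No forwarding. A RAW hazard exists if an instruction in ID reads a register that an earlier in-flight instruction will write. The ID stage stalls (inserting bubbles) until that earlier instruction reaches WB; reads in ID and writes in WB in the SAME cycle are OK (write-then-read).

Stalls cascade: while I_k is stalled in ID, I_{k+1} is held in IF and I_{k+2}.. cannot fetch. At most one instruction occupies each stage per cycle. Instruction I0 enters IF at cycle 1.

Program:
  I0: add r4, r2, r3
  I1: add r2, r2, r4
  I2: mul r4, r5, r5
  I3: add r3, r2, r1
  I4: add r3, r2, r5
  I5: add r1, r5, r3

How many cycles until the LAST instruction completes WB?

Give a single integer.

I0 add r4 <- r2,r3: IF@1 ID@2 stall=0 (-) EX@3 MEM@4 WB@5
I1 add r2 <- r2,r4: IF@2 ID@3 stall=2 (RAW on I0.r4 (WB@5)) EX@6 MEM@7 WB@8
I2 mul r4 <- r5,r5: IF@3 ID@6 stall=0 (-) EX@7 MEM@8 WB@9
I3 add r3 <- r2,r1: IF@6 ID@7 stall=1 (RAW on I1.r2 (WB@8)) EX@9 MEM@10 WB@11
I4 add r3 <- r2,r5: IF@7 ID@9 stall=0 (-) EX@10 MEM@11 WB@12
I5 add r1 <- r5,r3: IF@9 ID@10 stall=2 (RAW on I4.r3 (WB@12)) EX@13 MEM@14 WB@15

Answer: 15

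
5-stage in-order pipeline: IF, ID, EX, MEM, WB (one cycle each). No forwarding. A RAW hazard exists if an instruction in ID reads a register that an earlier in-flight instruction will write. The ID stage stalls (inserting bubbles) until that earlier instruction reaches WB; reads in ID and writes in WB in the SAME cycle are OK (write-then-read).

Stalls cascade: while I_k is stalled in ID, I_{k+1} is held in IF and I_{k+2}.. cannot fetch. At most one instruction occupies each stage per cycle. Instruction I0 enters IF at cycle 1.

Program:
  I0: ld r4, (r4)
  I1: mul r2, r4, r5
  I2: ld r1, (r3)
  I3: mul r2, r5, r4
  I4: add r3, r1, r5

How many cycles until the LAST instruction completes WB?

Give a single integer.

Answer: 12

Derivation:
I0 ld r4 <- r4: IF@1 ID@2 stall=0 (-) EX@3 MEM@4 WB@5
I1 mul r2 <- r4,r5: IF@2 ID@3 stall=2 (RAW on I0.r4 (WB@5)) EX@6 MEM@7 WB@8
I2 ld r1 <- r3: IF@3 ID@6 stall=0 (-) EX@7 MEM@8 WB@9
I3 mul r2 <- r5,r4: IF@6 ID@7 stall=0 (-) EX@8 MEM@9 WB@10
I4 add r3 <- r1,r5: IF@7 ID@8 stall=1 (RAW on I2.r1 (WB@9)) EX@10 MEM@11 WB@12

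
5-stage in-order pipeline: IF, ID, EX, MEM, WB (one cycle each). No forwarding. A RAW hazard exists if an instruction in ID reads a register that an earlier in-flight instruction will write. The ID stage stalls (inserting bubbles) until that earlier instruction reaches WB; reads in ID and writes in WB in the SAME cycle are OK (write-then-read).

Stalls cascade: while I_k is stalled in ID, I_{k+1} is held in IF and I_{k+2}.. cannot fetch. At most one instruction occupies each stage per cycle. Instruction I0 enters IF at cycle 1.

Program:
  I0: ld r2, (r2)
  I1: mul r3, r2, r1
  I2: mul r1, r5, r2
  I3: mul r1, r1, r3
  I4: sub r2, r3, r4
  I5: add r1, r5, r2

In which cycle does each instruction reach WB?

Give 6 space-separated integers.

I0 ld r2 <- r2: IF@1 ID@2 stall=0 (-) EX@3 MEM@4 WB@5
I1 mul r3 <- r2,r1: IF@2 ID@3 stall=2 (RAW on I0.r2 (WB@5)) EX@6 MEM@7 WB@8
I2 mul r1 <- r5,r2: IF@3 ID@6 stall=0 (-) EX@7 MEM@8 WB@9
I3 mul r1 <- r1,r3: IF@6 ID@7 stall=2 (RAW on I2.r1 (WB@9)) EX@10 MEM@11 WB@12
I4 sub r2 <- r3,r4: IF@7 ID@10 stall=0 (-) EX@11 MEM@12 WB@13
I5 add r1 <- r5,r2: IF@10 ID@11 stall=2 (RAW on I4.r2 (WB@13)) EX@14 MEM@15 WB@16

Answer: 5 8 9 12 13 16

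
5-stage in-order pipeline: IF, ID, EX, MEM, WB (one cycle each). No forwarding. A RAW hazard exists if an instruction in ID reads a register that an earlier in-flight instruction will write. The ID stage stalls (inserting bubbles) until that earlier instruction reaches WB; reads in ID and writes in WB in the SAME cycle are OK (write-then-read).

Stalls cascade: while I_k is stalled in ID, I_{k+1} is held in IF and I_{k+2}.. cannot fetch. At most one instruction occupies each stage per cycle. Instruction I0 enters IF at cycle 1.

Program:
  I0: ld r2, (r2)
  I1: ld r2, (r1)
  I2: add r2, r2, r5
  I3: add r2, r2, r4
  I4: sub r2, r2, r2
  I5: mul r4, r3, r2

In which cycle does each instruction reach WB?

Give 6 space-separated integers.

Answer: 5 6 9 12 15 18

Derivation:
I0 ld r2 <- r2: IF@1 ID@2 stall=0 (-) EX@3 MEM@4 WB@5
I1 ld r2 <- r1: IF@2 ID@3 stall=0 (-) EX@4 MEM@5 WB@6
I2 add r2 <- r2,r5: IF@3 ID@4 stall=2 (RAW on I1.r2 (WB@6)) EX@7 MEM@8 WB@9
I3 add r2 <- r2,r4: IF@4 ID@7 stall=2 (RAW on I2.r2 (WB@9)) EX@10 MEM@11 WB@12
I4 sub r2 <- r2,r2: IF@7 ID@10 stall=2 (RAW on I3.r2 (WB@12)) EX@13 MEM@14 WB@15
I5 mul r4 <- r3,r2: IF@10 ID@13 stall=2 (RAW on I4.r2 (WB@15)) EX@16 MEM@17 WB@18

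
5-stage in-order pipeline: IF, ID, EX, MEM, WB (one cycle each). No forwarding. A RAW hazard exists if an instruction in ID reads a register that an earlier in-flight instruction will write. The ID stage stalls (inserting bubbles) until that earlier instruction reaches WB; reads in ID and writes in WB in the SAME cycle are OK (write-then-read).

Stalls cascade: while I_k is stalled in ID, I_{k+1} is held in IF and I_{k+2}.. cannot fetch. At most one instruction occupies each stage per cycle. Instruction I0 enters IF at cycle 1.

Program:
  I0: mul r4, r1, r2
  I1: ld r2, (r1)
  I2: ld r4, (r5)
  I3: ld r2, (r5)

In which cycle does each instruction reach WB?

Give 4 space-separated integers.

Answer: 5 6 7 8

Derivation:
I0 mul r4 <- r1,r2: IF@1 ID@2 stall=0 (-) EX@3 MEM@4 WB@5
I1 ld r2 <- r1: IF@2 ID@3 stall=0 (-) EX@4 MEM@5 WB@6
I2 ld r4 <- r5: IF@3 ID@4 stall=0 (-) EX@5 MEM@6 WB@7
I3 ld r2 <- r5: IF@4 ID@5 stall=0 (-) EX@6 MEM@7 WB@8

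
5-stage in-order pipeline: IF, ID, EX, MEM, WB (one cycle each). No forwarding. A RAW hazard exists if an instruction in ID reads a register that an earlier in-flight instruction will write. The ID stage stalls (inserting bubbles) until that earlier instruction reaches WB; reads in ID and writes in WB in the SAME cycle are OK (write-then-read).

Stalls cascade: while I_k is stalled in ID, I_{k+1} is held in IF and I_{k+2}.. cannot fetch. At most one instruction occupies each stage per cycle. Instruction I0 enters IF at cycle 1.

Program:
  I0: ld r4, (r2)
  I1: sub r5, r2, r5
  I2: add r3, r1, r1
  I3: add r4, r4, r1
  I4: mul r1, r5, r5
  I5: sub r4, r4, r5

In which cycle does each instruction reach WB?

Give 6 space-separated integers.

Answer: 5 6 7 8 9 11

Derivation:
I0 ld r4 <- r2: IF@1 ID@2 stall=0 (-) EX@3 MEM@4 WB@5
I1 sub r5 <- r2,r5: IF@2 ID@3 stall=0 (-) EX@4 MEM@5 WB@6
I2 add r3 <- r1,r1: IF@3 ID@4 stall=0 (-) EX@5 MEM@6 WB@7
I3 add r4 <- r4,r1: IF@4 ID@5 stall=0 (-) EX@6 MEM@7 WB@8
I4 mul r1 <- r5,r5: IF@5 ID@6 stall=0 (-) EX@7 MEM@8 WB@9
I5 sub r4 <- r4,r5: IF@6 ID@7 stall=1 (RAW on I3.r4 (WB@8)) EX@9 MEM@10 WB@11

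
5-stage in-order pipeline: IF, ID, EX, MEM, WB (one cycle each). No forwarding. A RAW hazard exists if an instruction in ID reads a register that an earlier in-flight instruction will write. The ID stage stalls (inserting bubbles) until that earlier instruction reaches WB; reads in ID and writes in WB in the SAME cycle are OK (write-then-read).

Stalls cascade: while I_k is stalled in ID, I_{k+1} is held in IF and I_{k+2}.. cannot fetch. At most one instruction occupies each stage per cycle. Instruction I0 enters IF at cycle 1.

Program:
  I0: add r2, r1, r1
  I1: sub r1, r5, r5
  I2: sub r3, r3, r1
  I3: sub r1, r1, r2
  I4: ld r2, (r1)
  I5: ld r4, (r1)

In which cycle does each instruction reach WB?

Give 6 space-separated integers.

I0 add r2 <- r1,r1: IF@1 ID@2 stall=0 (-) EX@3 MEM@4 WB@5
I1 sub r1 <- r5,r5: IF@2 ID@3 stall=0 (-) EX@4 MEM@5 WB@6
I2 sub r3 <- r3,r1: IF@3 ID@4 stall=2 (RAW on I1.r1 (WB@6)) EX@7 MEM@8 WB@9
I3 sub r1 <- r1,r2: IF@4 ID@7 stall=0 (-) EX@8 MEM@9 WB@10
I4 ld r2 <- r1: IF@7 ID@8 stall=2 (RAW on I3.r1 (WB@10)) EX@11 MEM@12 WB@13
I5 ld r4 <- r1: IF@8 ID@11 stall=0 (-) EX@12 MEM@13 WB@14

Answer: 5 6 9 10 13 14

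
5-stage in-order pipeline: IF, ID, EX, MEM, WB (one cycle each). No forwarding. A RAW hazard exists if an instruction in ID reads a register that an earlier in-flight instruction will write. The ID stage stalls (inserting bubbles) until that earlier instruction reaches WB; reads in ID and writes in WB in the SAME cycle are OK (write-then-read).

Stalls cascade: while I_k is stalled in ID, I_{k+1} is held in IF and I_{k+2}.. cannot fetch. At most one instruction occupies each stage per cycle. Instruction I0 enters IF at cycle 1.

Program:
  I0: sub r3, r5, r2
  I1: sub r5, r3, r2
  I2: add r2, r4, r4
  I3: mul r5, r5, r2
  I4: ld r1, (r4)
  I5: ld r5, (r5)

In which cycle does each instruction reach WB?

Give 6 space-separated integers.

Answer: 5 8 9 12 13 15

Derivation:
I0 sub r3 <- r5,r2: IF@1 ID@2 stall=0 (-) EX@3 MEM@4 WB@5
I1 sub r5 <- r3,r2: IF@2 ID@3 stall=2 (RAW on I0.r3 (WB@5)) EX@6 MEM@7 WB@8
I2 add r2 <- r4,r4: IF@3 ID@6 stall=0 (-) EX@7 MEM@8 WB@9
I3 mul r5 <- r5,r2: IF@6 ID@7 stall=2 (RAW on I2.r2 (WB@9)) EX@10 MEM@11 WB@12
I4 ld r1 <- r4: IF@7 ID@10 stall=0 (-) EX@11 MEM@12 WB@13
I5 ld r5 <- r5: IF@10 ID@11 stall=1 (RAW on I3.r5 (WB@12)) EX@13 MEM@14 WB@15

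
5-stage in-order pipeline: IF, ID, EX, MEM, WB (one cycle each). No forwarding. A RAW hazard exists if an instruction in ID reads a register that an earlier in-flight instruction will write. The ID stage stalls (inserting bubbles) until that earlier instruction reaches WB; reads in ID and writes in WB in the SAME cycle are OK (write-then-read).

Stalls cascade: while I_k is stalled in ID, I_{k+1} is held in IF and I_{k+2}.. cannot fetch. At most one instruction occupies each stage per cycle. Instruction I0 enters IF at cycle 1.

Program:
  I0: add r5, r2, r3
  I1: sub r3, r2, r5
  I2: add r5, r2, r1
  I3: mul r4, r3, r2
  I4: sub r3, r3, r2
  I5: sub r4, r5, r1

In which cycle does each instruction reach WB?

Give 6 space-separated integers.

I0 add r5 <- r2,r3: IF@1 ID@2 stall=0 (-) EX@3 MEM@4 WB@5
I1 sub r3 <- r2,r5: IF@2 ID@3 stall=2 (RAW on I0.r5 (WB@5)) EX@6 MEM@7 WB@8
I2 add r5 <- r2,r1: IF@3 ID@6 stall=0 (-) EX@7 MEM@8 WB@9
I3 mul r4 <- r3,r2: IF@6 ID@7 stall=1 (RAW on I1.r3 (WB@8)) EX@9 MEM@10 WB@11
I4 sub r3 <- r3,r2: IF@7 ID@9 stall=0 (-) EX@10 MEM@11 WB@12
I5 sub r4 <- r5,r1: IF@9 ID@10 stall=0 (-) EX@11 MEM@12 WB@13

Answer: 5 8 9 11 12 13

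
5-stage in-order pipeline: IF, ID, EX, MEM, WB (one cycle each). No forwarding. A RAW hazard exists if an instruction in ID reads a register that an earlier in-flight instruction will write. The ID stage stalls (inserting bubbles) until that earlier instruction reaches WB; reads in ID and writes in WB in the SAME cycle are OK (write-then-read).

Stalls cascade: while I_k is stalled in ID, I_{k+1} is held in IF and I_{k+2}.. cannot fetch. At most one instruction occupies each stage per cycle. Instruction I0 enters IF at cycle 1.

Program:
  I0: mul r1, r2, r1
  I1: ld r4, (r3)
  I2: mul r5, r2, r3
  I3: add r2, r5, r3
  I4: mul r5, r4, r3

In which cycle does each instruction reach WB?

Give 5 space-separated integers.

I0 mul r1 <- r2,r1: IF@1 ID@2 stall=0 (-) EX@3 MEM@4 WB@5
I1 ld r4 <- r3: IF@2 ID@3 stall=0 (-) EX@4 MEM@5 WB@6
I2 mul r5 <- r2,r3: IF@3 ID@4 stall=0 (-) EX@5 MEM@6 WB@7
I3 add r2 <- r5,r3: IF@4 ID@5 stall=2 (RAW on I2.r5 (WB@7)) EX@8 MEM@9 WB@10
I4 mul r5 <- r4,r3: IF@5 ID@8 stall=0 (-) EX@9 MEM@10 WB@11

Answer: 5 6 7 10 11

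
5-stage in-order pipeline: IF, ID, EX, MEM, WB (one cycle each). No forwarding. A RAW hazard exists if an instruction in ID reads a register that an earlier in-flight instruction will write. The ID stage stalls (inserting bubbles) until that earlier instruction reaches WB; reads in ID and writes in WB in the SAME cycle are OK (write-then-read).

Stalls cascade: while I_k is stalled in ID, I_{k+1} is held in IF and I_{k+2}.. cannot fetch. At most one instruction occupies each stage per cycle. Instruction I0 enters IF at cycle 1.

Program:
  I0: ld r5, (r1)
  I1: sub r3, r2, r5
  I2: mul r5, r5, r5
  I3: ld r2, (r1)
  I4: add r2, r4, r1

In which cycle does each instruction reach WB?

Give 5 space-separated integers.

I0 ld r5 <- r1: IF@1 ID@2 stall=0 (-) EX@3 MEM@4 WB@5
I1 sub r3 <- r2,r5: IF@2 ID@3 stall=2 (RAW on I0.r5 (WB@5)) EX@6 MEM@7 WB@8
I2 mul r5 <- r5,r5: IF@3 ID@6 stall=0 (-) EX@7 MEM@8 WB@9
I3 ld r2 <- r1: IF@6 ID@7 stall=0 (-) EX@8 MEM@9 WB@10
I4 add r2 <- r4,r1: IF@7 ID@8 stall=0 (-) EX@9 MEM@10 WB@11

Answer: 5 8 9 10 11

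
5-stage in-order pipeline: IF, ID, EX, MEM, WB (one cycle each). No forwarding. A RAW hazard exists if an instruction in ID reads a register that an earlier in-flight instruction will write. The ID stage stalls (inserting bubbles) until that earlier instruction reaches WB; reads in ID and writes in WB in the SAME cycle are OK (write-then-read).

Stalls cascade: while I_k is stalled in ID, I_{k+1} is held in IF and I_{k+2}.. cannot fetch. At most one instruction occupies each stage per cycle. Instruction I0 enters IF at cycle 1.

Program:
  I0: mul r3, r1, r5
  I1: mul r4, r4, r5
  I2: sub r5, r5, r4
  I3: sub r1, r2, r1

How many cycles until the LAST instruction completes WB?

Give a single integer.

I0 mul r3 <- r1,r5: IF@1 ID@2 stall=0 (-) EX@3 MEM@4 WB@5
I1 mul r4 <- r4,r5: IF@2 ID@3 stall=0 (-) EX@4 MEM@5 WB@6
I2 sub r5 <- r5,r4: IF@3 ID@4 stall=2 (RAW on I1.r4 (WB@6)) EX@7 MEM@8 WB@9
I3 sub r1 <- r2,r1: IF@4 ID@7 stall=0 (-) EX@8 MEM@9 WB@10

Answer: 10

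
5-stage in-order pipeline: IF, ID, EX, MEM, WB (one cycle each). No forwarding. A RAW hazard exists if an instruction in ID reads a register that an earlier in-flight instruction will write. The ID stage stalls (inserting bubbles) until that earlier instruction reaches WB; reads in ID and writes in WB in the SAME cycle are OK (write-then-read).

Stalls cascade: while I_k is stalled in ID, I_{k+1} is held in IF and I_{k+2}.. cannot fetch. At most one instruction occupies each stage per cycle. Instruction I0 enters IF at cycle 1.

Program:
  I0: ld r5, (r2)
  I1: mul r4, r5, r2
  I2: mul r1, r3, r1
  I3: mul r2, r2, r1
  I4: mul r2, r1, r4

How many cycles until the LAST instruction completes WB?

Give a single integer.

I0 ld r5 <- r2: IF@1 ID@2 stall=0 (-) EX@3 MEM@4 WB@5
I1 mul r4 <- r5,r2: IF@2 ID@3 stall=2 (RAW on I0.r5 (WB@5)) EX@6 MEM@7 WB@8
I2 mul r1 <- r3,r1: IF@3 ID@6 stall=0 (-) EX@7 MEM@8 WB@9
I3 mul r2 <- r2,r1: IF@6 ID@7 stall=2 (RAW on I2.r1 (WB@9)) EX@10 MEM@11 WB@12
I4 mul r2 <- r1,r4: IF@7 ID@10 stall=0 (-) EX@11 MEM@12 WB@13

Answer: 13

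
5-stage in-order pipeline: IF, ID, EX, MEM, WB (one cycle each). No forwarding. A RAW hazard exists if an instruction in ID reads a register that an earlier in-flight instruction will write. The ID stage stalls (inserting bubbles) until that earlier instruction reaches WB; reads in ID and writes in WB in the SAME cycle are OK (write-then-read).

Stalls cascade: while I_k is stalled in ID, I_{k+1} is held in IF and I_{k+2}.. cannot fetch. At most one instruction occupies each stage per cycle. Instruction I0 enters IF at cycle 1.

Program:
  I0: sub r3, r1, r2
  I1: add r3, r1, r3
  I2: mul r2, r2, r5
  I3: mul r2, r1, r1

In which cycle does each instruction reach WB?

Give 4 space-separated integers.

I0 sub r3 <- r1,r2: IF@1 ID@2 stall=0 (-) EX@3 MEM@4 WB@5
I1 add r3 <- r1,r3: IF@2 ID@3 stall=2 (RAW on I0.r3 (WB@5)) EX@6 MEM@7 WB@8
I2 mul r2 <- r2,r5: IF@3 ID@6 stall=0 (-) EX@7 MEM@8 WB@9
I3 mul r2 <- r1,r1: IF@6 ID@7 stall=0 (-) EX@8 MEM@9 WB@10

Answer: 5 8 9 10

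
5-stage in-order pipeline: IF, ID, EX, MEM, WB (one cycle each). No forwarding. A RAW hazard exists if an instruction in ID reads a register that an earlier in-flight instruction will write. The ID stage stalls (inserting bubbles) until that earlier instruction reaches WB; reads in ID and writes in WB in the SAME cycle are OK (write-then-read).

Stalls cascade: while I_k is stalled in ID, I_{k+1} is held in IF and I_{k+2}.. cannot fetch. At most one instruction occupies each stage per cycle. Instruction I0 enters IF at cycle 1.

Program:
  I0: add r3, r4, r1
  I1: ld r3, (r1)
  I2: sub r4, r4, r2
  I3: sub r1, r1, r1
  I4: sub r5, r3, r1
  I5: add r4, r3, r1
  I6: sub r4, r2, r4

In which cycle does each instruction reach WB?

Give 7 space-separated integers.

I0 add r3 <- r4,r1: IF@1 ID@2 stall=0 (-) EX@3 MEM@4 WB@5
I1 ld r3 <- r1: IF@2 ID@3 stall=0 (-) EX@4 MEM@5 WB@6
I2 sub r4 <- r4,r2: IF@3 ID@4 stall=0 (-) EX@5 MEM@6 WB@7
I3 sub r1 <- r1,r1: IF@4 ID@5 stall=0 (-) EX@6 MEM@7 WB@8
I4 sub r5 <- r3,r1: IF@5 ID@6 stall=2 (RAW on I3.r1 (WB@8)) EX@9 MEM@10 WB@11
I5 add r4 <- r3,r1: IF@6 ID@9 stall=0 (-) EX@10 MEM@11 WB@12
I6 sub r4 <- r2,r4: IF@9 ID@10 stall=2 (RAW on I5.r4 (WB@12)) EX@13 MEM@14 WB@15

Answer: 5 6 7 8 11 12 15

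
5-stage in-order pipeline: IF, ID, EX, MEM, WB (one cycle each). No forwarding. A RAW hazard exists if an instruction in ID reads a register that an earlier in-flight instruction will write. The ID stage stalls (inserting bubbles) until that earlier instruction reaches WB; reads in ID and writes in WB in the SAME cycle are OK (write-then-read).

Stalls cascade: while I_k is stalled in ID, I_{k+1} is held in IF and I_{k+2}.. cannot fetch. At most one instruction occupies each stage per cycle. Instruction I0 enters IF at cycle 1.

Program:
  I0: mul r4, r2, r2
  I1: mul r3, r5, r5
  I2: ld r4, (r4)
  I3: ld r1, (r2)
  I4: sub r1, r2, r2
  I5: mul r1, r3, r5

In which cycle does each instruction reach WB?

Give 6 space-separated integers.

Answer: 5 6 8 9 10 11

Derivation:
I0 mul r4 <- r2,r2: IF@1 ID@2 stall=0 (-) EX@3 MEM@4 WB@5
I1 mul r3 <- r5,r5: IF@2 ID@3 stall=0 (-) EX@4 MEM@5 WB@6
I2 ld r4 <- r4: IF@3 ID@4 stall=1 (RAW on I0.r4 (WB@5)) EX@6 MEM@7 WB@8
I3 ld r1 <- r2: IF@4 ID@6 stall=0 (-) EX@7 MEM@8 WB@9
I4 sub r1 <- r2,r2: IF@6 ID@7 stall=0 (-) EX@8 MEM@9 WB@10
I5 mul r1 <- r3,r5: IF@7 ID@8 stall=0 (-) EX@9 MEM@10 WB@11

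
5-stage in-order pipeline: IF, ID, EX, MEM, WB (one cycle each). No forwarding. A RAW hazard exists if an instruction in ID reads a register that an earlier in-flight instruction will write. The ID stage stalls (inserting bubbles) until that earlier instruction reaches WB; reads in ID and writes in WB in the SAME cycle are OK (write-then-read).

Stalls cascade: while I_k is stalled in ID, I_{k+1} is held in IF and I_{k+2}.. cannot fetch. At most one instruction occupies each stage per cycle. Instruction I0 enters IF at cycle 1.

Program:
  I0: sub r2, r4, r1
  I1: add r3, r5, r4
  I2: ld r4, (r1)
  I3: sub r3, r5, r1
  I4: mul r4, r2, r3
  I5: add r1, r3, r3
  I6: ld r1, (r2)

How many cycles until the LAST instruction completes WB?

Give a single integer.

Answer: 13

Derivation:
I0 sub r2 <- r4,r1: IF@1 ID@2 stall=0 (-) EX@3 MEM@4 WB@5
I1 add r3 <- r5,r4: IF@2 ID@3 stall=0 (-) EX@4 MEM@5 WB@6
I2 ld r4 <- r1: IF@3 ID@4 stall=0 (-) EX@5 MEM@6 WB@7
I3 sub r3 <- r5,r1: IF@4 ID@5 stall=0 (-) EX@6 MEM@7 WB@8
I4 mul r4 <- r2,r3: IF@5 ID@6 stall=2 (RAW on I3.r3 (WB@8)) EX@9 MEM@10 WB@11
I5 add r1 <- r3,r3: IF@6 ID@9 stall=0 (-) EX@10 MEM@11 WB@12
I6 ld r1 <- r2: IF@9 ID@10 stall=0 (-) EX@11 MEM@12 WB@13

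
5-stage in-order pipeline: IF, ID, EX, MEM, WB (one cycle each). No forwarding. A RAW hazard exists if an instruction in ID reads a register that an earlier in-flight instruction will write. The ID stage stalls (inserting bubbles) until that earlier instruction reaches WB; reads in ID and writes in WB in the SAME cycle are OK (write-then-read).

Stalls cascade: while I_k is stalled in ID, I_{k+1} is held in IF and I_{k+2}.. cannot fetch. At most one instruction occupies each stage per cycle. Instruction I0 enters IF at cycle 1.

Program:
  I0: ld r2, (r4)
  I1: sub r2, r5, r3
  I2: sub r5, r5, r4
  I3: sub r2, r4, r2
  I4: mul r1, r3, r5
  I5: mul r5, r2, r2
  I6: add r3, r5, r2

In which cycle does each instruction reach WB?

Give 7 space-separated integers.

Answer: 5 6 7 9 10 12 15

Derivation:
I0 ld r2 <- r4: IF@1 ID@2 stall=0 (-) EX@3 MEM@4 WB@5
I1 sub r2 <- r5,r3: IF@2 ID@3 stall=0 (-) EX@4 MEM@5 WB@6
I2 sub r5 <- r5,r4: IF@3 ID@4 stall=0 (-) EX@5 MEM@6 WB@7
I3 sub r2 <- r4,r2: IF@4 ID@5 stall=1 (RAW on I1.r2 (WB@6)) EX@7 MEM@8 WB@9
I4 mul r1 <- r3,r5: IF@5 ID@7 stall=0 (-) EX@8 MEM@9 WB@10
I5 mul r5 <- r2,r2: IF@7 ID@8 stall=1 (RAW on I3.r2 (WB@9)) EX@10 MEM@11 WB@12
I6 add r3 <- r5,r2: IF@8 ID@10 stall=2 (RAW on I5.r5 (WB@12)) EX@13 MEM@14 WB@15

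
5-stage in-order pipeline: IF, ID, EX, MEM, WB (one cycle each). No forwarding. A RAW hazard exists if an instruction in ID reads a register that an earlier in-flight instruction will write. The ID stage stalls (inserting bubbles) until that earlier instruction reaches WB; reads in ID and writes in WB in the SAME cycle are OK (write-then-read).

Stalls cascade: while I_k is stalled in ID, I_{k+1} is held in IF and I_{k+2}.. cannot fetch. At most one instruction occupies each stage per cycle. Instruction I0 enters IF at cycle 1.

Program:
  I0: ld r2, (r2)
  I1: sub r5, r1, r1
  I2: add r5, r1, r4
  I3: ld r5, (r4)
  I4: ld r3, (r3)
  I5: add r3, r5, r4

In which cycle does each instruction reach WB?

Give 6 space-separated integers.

I0 ld r2 <- r2: IF@1 ID@2 stall=0 (-) EX@3 MEM@4 WB@5
I1 sub r5 <- r1,r1: IF@2 ID@3 stall=0 (-) EX@4 MEM@5 WB@6
I2 add r5 <- r1,r4: IF@3 ID@4 stall=0 (-) EX@5 MEM@6 WB@7
I3 ld r5 <- r4: IF@4 ID@5 stall=0 (-) EX@6 MEM@7 WB@8
I4 ld r3 <- r3: IF@5 ID@6 stall=0 (-) EX@7 MEM@8 WB@9
I5 add r3 <- r5,r4: IF@6 ID@7 stall=1 (RAW on I3.r5 (WB@8)) EX@9 MEM@10 WB@11

Answer: 5 6 7 8 9 11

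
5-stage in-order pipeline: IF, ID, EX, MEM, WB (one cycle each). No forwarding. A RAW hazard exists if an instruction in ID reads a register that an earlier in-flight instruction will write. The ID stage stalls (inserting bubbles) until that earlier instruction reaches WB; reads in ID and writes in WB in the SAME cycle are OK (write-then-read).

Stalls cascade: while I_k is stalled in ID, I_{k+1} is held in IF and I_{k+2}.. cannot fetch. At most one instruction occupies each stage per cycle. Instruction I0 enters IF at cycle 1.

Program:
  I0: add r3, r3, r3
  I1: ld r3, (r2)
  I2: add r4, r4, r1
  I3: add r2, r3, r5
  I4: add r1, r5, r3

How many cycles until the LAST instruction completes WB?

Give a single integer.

I0 add r3 <- r3,r3: IF@1 ID@2 stall=0 (-) EX@3 MEM@4 WB@5
I1 ld r3 <- r2: IF@2 ID@3 stall=0 (-) EX@4 MEM@5 WB@6
I2 add r4 <- r4,r1: IF@3 ID@4 stall=0 (-) EX@5 MEM@6 WB@7
I3 add r2 <- r3,r5: IF@4 ID@5 stall=1 (RAW on I1.r3 (WB@6)) EX@7 MEM@8 WB@9
I4 add r1 <- r5,r3: IF@5 ID@7 stall=0 (-) EX@8 MEM@9 WB@10

Answer: 10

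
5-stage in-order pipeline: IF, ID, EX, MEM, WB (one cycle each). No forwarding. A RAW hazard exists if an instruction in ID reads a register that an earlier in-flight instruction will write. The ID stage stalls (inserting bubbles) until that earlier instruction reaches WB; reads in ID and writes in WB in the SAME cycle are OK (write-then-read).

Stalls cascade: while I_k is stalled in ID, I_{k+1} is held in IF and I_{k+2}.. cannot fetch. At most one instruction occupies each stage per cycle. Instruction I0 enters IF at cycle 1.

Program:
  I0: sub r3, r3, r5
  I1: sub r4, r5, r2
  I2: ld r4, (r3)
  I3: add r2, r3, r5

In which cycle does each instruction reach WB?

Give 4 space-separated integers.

I0 sub r3 <- r3,r5: IF@1 ID@2 stall=0 (-) EX@3 MEM@4 WB@5
I1 sub r4 <- r5,r2: IF@2 ID@3 stall=0 (-) EX@4 MEM@5 WB@6
I2 ld r4 <- r3: IF@3 ID@4 stall=1 (RAW on I0.r3 (WB@5)) EX@6 MEM@7 WB@8
I3 add r2 <- r3,r5: IF@4 ID@6 stall=0 (-) EX@7 MEM@8 WB@9

Answer: 5 6 8 9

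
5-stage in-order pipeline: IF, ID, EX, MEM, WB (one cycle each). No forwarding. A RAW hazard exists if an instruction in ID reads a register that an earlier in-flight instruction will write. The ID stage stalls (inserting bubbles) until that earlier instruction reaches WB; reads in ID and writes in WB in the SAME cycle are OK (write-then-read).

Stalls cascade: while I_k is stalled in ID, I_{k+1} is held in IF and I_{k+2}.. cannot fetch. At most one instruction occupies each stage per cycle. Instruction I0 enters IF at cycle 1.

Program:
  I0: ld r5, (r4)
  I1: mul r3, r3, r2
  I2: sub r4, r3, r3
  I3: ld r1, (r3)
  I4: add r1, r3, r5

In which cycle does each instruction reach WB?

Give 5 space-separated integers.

Answer: 5 6 9 10 11

Derivation:
I0 ld r5 <- r4: IF@1 ID@2 stall=0 (-) EX@3 MEM@4 WB@5
I1 mul r3 <- r3,r2: IF@2 ID@3 stall=0 (-) EX@4 MEM@5 WB@6
I2 sub r4 <- r3,r3: IF@3 ID@4 stall=2 (RAW on I1.r3 (WB@6)) EX@7 MEM@8 WB@9
I3 ld r1 <- r3: IF@4 ID@7 stall=0 (-) EX@8 MEM@9 WB@10
I4 add r1 <- r3,r5: IF@7 ID@8 stall=0 (-) EX@9 MEM@10 WB@11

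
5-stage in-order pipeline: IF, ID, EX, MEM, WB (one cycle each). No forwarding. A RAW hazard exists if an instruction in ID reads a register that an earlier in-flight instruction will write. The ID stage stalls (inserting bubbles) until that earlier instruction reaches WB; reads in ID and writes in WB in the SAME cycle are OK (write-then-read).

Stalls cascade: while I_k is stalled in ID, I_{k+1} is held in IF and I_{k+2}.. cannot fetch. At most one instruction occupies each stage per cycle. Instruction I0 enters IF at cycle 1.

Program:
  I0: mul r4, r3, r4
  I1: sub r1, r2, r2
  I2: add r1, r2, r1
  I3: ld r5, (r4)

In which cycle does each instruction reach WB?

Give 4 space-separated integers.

I0 mul r4 <- r3,r4: IF@1 ID@2 stall=0 (-) EX@3 MEM@4 WB@5
I1 sub r1 <- r2,r2: IF@2 ID@3 stall=0 (-) EX@4 MEM@5 WB@6
I2 add r1 <- r2,r1: IF@3 ID@4 stall=2 (RAW on I1.r1 (WB@6)) EX@7 MEM@8 WB@9
I3 ld r5 <- r4: IF@4 ID@7 stall=0 (-) EX@8 MEM@9 WB@10

Answer: 5 6 9 10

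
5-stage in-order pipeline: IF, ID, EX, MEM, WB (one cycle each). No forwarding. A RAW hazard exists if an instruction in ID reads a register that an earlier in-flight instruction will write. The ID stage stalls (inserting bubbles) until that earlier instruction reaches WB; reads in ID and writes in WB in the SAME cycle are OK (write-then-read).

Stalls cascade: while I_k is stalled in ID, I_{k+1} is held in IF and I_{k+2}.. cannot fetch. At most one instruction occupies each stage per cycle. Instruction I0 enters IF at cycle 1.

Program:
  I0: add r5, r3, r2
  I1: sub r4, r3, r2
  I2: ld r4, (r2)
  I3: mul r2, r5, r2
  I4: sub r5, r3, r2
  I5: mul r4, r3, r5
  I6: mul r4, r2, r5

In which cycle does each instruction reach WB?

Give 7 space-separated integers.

I0 add r5 <- r3,r2: IF@1 ID@2 stall=0 (-) EX@3 MEM@4 WB@5
I1 sub r4 <- r3,r2: IF@2 ID@3 stall=0 (-) EX@4 MEM@5 WB@6
I2 ld r4 <- r2: IF@3 ID@4 stall=0 (-) EX@5 MEM@6 WB@7
I3 mul r2 <- r5,r2: IF@4 ID@5 stall=0 (-) EX@6 MEM@7 WB@8
I4 sub r5 <- r3,r2: IF@5 ID@6 stall=2 (RAW on I3.r2 (WB@8)) EX@9 MEM@10 WB@11
I5 mul r4 <- r3,r5: IF@6 ID@9 stall=2 (RAW on I4.r5 (WB@11)) EX@12 MEM@13 WB@14
I6 mul r4 <- r2,r5: IF@9 ID@12 stall=0 (-) EX@13 MEM@14 WB@15

Answer: 5 6 7 8 11 14 15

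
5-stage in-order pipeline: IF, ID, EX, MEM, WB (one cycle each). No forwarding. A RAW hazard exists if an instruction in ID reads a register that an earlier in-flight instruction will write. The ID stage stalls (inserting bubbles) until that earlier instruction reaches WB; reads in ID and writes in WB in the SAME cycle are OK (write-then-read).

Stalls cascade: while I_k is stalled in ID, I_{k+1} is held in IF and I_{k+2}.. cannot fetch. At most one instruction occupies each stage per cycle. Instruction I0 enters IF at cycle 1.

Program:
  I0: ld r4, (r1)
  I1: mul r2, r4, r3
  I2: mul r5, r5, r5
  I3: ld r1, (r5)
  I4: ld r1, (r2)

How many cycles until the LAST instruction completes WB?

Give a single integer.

I0 ld r4 <- r1: IF@1 ID@2 stall=0 (-) EX@3 MEM@4 WB@5
I1 mul r2 <- r4,r3: IF@2 ID@3 stall=2 (RAW on I0.r4 (WB@5)) EX@6 MEM@7 WB@8
I2 mul r5 <- r5,r5: IF@3 ID@6 stall=0 (-) EX@7 MEM@8 WB@9
I3 ld r1 <- r5: IF@6 ID@7 stall=2 (RAW on I2.r5 (WB@9)) EX@10 MEM@11 WB@12
I4 ld r1 <- r2: IF@7 ID@10 stall=0 (-) EX@11 MEM@12 WB@13

Answer: 13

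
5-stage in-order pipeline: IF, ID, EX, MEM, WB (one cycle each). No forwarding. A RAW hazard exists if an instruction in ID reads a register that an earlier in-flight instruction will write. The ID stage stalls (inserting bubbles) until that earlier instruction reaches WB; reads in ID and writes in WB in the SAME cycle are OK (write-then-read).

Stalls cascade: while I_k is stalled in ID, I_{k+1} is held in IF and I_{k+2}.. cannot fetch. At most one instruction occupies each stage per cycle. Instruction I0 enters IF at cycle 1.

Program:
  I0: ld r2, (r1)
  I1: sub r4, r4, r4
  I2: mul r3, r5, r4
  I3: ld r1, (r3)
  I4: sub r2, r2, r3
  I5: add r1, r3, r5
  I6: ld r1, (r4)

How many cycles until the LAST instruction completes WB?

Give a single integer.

Answer: 15

Derivation:
I0 ld r2 <- r1: IF@1 ID@2 stall=0 (-) EX@3 MEM@4 WB@5
I1 sub r4 <- r4,r4: IF@2 ID@3 stall=0 (-) EX@4 MEM@5 WB@6
I2 mul r3 <- r5,r4: IF@3 ID@4 stall=2 (RAW on I1.r4 (WB@6)) EX@7 MEM@8 WB@9
I3 ld r1 <- r3: IF@4 ID@7 stall=2 (RAW on I2.r3 (WB@9)) EX@10 MEM@11 WB@12
I4 sub r2 <- r2,r3: IF@7 ID@10 stall=0 (-) EX@11 MEM@12 WB@13
I5 add r1 <- r3,r5: IF@10 ID@11 stall=0 (-) EX@12 MEM@13 WB@14
I6 ld r1 <- r4: IF@11 ID@12 stall=0 (-) EX@13 MEM@14 WB@15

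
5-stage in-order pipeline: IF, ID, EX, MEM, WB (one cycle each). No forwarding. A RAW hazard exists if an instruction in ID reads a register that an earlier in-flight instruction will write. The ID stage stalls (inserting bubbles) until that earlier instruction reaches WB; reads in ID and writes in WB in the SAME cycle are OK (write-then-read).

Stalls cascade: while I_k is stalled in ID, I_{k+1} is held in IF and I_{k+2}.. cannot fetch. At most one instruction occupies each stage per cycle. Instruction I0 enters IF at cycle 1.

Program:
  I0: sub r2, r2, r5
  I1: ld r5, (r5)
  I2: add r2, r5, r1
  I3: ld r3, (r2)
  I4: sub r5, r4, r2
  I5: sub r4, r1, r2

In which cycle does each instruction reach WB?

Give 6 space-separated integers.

I0 sub r2 <- r2,r5: IF@1 ID@2 stall=0 (-) EX@3 MEM@4 WB@5
I1 ld r5 <- r5: IF@2 ID@3 stall=0 (-) EX@4 MEM@5 WB@6
I2 add r2 <- r5,r1: IF@3 ID@4 stall=2 (RAW on I1.r5 (WB@6)) EX@7 MEM@8 WB@9
I3 ld r3 <- r2: IF@4 ID@7 stall=2 (RAW on I2.r2 (WB@9)) EX@10 MEM@11 WB@12
I4 sub r5 <- r4,r2: IF@7 ID@10 stall=0 (-) EX@11 MEM@12 WB@13
I5 sub r4 <- r1,r2: IF@10 ID@11 stall=0 (-) EX@12 MEM@13 WB@14

Answer: 5 6 9 12 13 14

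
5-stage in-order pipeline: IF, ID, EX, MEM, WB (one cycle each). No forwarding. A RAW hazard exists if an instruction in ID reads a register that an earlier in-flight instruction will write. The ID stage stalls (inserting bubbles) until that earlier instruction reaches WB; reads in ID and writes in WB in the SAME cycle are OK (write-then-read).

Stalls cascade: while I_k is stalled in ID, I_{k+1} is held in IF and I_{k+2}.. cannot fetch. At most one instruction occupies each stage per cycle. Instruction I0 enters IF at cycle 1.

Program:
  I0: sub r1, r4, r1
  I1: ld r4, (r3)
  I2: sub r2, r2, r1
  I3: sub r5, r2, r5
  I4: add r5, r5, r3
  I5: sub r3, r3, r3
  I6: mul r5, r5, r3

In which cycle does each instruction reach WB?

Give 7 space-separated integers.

Answer: 5 6 8 11 14 15 18

Derivation:
I0 sub r1 <- r4,r1: IF@1 ID@2 stall=0 (-) EX@3 MEM@4 WB@5
I1 ld r4 <- r3: IF@2 ID@3 stall=0 (-) EX@4 MEM@5 WB@6
I2 sub r2 <- r2,r1: IF@3 ID@4 stall=1 (RAW on I0.r1 (WB@5)) EX@6 MEM@7 WB@8
I3 sub r5 <- r2,r5: IF@4 ID@6 stall=2 (RAW on I2.r2 (WB@8)) EX@9 MEM@10 WB@11
I4 add r5 <- r5,r3: IF@6 ID@9 stall=2 (RAW on I3.r5 (WB@11)) EX@12 MEM@13 WB@14
I5 sub r3 <- r3,r3: IF@9 ID@12 stall=0 (-) EX@13 MEM@14 WB@15
I6 mul r5 <- r5,r3: IF@12 ID@13 stall=2 (RAW on I5.r3 (WB@15)) EX@16 MEM@17 WB@18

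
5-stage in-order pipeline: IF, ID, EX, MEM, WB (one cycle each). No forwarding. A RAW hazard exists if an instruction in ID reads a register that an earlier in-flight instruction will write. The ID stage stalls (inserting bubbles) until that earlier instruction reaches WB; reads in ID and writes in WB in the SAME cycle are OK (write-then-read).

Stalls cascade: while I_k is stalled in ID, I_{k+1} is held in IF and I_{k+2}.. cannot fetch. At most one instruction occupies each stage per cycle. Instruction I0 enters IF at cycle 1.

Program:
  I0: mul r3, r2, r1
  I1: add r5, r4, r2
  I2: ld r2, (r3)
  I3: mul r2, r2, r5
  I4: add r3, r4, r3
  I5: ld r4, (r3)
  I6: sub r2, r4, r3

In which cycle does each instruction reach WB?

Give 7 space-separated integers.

Answer: 5 6 8 11 12 15 18

Derivation:
I0 mul r3 <- r2,r1: IF@1 ID@2 stall=0 (-) EX@3 MEM@4 WB@5
I1 add r5 <- r4,r2: IF@2 ID@3 stall=0 (-) EX@4 MEM@5 WB@6
I2 ld r2 <- r3: IF@3 ID@4 stall=1 (RAW on I0.r3 (WB@5)) EX@6 MEM@7 WB@8
I3 mul r2 <- r2,r5: IF@4 ID@6 stall=2 (RAW on I2.r2 (WB@8)) EX@9 MEM@10 WB@11
I4 add r3 <- r4,r3: IF@6 ID@9 stall=0 (-) EX@10 MEM@11 WB@12
I5 ld r4 <- r3: IF@9 ID@10 stall=2 (RAW on I4.r3 (WB@12)) EX@13 MEM@14 WB@15
I6 sub r2 <- r4,r3: IF@10 ID@13 stall=2 (RAW on I5.r4 (WB@15)) EX@16 MEM@17 WB@18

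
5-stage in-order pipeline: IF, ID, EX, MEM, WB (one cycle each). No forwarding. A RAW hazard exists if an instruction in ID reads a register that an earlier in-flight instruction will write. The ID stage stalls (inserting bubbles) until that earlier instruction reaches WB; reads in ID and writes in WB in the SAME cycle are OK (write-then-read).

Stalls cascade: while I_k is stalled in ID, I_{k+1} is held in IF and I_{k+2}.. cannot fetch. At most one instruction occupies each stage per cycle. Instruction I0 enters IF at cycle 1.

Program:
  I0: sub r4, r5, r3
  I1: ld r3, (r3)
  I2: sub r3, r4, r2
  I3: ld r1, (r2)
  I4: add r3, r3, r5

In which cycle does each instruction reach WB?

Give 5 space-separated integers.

I0 sub r4 <- r5,r3: IF@1 ID@2 stall=0 (-) EX@3 MEM@4 WB@5
I1 ld r3 <- r3: IF@2 ID@3 stall=0 (-) EX@4 MEM@5 WB@6
I2 sub r3 <- r4,r2: IF@3 ID@4 stall=1 (RAW on I0.r4 (WB@5)) EX@6 MEM@7 WB@8
I3 ld r1 <- r2: IF@4 ID@6 stall=0 (-) EX@7 MEM@8 WB@9
I4 add r3 <- r3,r5: IF@6 ID@7 stall=1 (RAW on I2.r3 (WB@8)) EX@9 MEM@10 WB@11

Answer: 5 6 8 9 11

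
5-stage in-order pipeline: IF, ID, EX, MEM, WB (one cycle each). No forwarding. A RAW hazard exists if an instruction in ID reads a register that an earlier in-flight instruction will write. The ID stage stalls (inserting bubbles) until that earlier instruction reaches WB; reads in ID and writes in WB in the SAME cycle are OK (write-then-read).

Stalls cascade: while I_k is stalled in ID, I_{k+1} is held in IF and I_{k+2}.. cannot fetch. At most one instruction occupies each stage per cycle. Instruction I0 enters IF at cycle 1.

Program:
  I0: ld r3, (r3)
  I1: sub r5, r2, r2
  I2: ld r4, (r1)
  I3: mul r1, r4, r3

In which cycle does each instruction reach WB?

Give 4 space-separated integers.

I0 ld r3 <- r3: IF@1 ID@2 stall=0 (-) EX@3 MEM@4 WB@5
I1 sub r5 <- r2,r2: IF@2 ID@3 stall=0 (-) EX@4 MEM@5 WB@6
I2 ld r4 <- r1: IF@3 ID@4 stall=0 (-) EX@5 MEM@6 WB@7
I3 mul r1 <- r4,r3: IF@4 ID@5 stall=2 (RAW on I2.r4 (WB@7)) EX@8 MEM@9 WB@10

Answer: 5 6 7 10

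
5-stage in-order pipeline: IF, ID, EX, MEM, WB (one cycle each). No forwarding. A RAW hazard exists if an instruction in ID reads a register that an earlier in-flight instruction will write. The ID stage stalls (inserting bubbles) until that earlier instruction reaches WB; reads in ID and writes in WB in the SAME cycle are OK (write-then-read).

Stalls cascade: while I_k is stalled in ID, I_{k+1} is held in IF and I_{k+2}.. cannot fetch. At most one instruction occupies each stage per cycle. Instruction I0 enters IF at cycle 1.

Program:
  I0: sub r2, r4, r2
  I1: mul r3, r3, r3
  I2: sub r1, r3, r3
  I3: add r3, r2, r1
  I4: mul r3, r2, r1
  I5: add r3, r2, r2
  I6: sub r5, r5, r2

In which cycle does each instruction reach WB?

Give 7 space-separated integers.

Answer: 5 6 9 12 13 14 15

Derivation:
I0 sub r2 <- r4,r2: IF@1 ID@2 stall=0 (-) EX@3 MEM@4 WB@5
I1 mul r3 <- r3,r3: IF@2 ID@3 stall=0 (-) EX@4 MEM@5 WB@6
I2 sub r1 <- r3,r3: IF@3 ID@4 stall=2 (RAW on I1.r3 (WB@6)) EX@7 MEM@8 WB@9
I3 add r3 <- r2,r1: IF@4 ID@7 stall=2 (RAW on I2.r1 (WB@9)) EX@10 MEM@11 WB@12
I4 mul r3 <- r2,r1: IF@7 ID@10 stall=0 (-) EX@11 MEM@12 WB@13
I5 add r3 <- r2,r2: IF@10 ID@11 stall=0 (-) EX@12 MEM@13 WB@14
I6 sub r5 <- r5,r2: IF@11 ID@12 stall=0 (-) EX@13 MEM@14 WB@15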